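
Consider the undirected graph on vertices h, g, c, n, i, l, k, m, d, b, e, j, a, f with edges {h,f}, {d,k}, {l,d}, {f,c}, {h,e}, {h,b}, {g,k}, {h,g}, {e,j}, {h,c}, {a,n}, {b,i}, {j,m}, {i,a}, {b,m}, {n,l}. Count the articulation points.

1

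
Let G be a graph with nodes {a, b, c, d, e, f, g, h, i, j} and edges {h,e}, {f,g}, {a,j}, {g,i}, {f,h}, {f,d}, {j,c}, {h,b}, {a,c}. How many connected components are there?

Starting from a we can reach a, c, j. That is one component of size 3.
Starting from b we can reach b, d, e, f, g, h, i. That is one component of size 7.
Total: 2 components.

2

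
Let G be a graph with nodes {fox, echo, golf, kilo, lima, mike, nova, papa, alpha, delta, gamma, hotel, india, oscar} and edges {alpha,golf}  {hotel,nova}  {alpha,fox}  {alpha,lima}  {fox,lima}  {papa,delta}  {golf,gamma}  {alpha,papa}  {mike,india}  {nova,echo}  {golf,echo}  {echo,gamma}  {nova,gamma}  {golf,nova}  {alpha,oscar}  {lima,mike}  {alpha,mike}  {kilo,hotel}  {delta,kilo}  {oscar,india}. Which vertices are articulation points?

alpha

Removing alpha increases the component count from 1 to 2, so alpha is a cut vertex.
By contrast removing echo leaves 1 component; it is not a cut vertex. No other vertex is a cut vertex either.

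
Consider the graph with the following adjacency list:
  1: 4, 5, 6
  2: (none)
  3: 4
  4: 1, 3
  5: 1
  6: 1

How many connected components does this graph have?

2

2 is isolated — a component by itself.
Starting from 1 we can reach 1, 3, 4, 5, 6. That is one component of size 5.
Total: 2 components.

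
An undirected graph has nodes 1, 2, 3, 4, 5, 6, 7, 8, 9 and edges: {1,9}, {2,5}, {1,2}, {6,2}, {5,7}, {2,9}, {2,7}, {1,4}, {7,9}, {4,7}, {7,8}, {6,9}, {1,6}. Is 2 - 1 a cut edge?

After removing 2 - 1, the path 2-6-1 still connects them, so the edge is not a bridge.

No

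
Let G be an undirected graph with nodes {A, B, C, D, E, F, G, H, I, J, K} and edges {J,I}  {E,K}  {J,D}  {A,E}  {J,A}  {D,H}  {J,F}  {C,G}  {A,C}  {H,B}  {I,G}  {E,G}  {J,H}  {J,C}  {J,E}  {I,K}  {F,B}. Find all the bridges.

The edges on the cycle J-D-H-J are not bridges since each lies on that cycle.
Every edge lies on some cycle, so there are no bridges.

none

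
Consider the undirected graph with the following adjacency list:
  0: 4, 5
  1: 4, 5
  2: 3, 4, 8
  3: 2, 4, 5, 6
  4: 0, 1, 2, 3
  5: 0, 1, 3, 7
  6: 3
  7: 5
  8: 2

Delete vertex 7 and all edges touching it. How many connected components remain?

With 7 gone, the remaining components are: {0, 1, 2, 3, 4, 5, 6, 8}.
That is 1 component.

1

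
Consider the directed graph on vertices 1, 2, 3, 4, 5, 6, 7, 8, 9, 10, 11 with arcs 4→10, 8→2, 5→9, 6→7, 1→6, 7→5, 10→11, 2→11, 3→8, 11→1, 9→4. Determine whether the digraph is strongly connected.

No

There is no directed path from 1 to 8, so the graph is not strongly connected.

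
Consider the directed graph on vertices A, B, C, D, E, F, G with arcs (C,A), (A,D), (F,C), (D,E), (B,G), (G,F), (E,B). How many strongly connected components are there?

1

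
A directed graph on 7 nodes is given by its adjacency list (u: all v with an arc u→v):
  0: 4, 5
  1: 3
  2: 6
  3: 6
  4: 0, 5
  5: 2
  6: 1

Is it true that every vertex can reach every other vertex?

There is no directed path from 3 to 5, so the graph is not strongly connected.

No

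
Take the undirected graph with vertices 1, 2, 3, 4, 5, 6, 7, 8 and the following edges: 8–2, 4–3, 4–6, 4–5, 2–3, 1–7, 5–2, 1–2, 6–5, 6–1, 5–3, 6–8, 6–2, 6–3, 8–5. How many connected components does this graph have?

Starting from 1 we can reach 1, 2, 3, 4, 5, 6, 7, 8. That is one component of size 8.
Total: 1 component.

1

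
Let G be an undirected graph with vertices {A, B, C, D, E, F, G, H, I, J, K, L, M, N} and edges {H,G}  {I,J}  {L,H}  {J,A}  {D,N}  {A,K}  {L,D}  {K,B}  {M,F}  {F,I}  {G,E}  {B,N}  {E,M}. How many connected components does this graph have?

2

C is isolated — a component by itself.
Starting from A we can reach A, B, D, E, F, G, H, I, J, K, L, M, N. That is one component of size 13.
Total: 2 components.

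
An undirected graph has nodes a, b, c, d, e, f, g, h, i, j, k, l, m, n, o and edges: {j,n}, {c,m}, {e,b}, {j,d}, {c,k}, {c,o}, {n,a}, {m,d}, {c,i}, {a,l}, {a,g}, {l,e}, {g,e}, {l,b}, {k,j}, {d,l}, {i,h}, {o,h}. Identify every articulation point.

Removing c increases the component count from 2 to 3, so c is a cut vertex.
By contrast removing h leaves 2 components; it is not a cut vertex. No other vertex is a cut vertex either.

c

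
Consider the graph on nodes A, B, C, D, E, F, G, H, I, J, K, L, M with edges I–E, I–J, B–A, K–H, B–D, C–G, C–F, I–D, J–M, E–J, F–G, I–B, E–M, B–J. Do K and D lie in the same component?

The component containing K is {H, K}, and D is not in it.

No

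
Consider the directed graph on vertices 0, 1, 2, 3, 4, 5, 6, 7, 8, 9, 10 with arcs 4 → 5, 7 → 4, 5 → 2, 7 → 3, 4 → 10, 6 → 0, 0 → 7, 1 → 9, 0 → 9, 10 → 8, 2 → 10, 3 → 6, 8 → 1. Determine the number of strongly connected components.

8

{0, 3, 6, 7} are all mutually reachable — one SCC of size 4.
{5} is an SCC by itself.
{2} is an SCC by itself.
{4} is an SCC by itself.
{9} is an SCC by itself.
(and 3 more singleton SCCs)
That gives 8 strongly connected components.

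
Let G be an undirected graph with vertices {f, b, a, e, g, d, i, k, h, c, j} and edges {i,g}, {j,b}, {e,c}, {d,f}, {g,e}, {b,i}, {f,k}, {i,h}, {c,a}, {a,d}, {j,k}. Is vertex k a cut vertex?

No

Deleting k leaves 1 component (was 1) (its neighbors f, j remain connected to each other), so k is not a cut vertex.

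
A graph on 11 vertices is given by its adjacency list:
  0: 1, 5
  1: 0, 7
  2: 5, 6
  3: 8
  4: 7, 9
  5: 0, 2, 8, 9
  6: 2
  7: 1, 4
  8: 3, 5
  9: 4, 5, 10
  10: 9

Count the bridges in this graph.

5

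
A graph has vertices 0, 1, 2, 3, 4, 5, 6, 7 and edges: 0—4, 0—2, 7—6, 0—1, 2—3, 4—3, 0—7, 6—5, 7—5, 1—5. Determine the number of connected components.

1

Starting from 0 we can reach 0, 1, 2, 3, 4, 5, 6, 7. That is one component of size 8.
Total: 1 component.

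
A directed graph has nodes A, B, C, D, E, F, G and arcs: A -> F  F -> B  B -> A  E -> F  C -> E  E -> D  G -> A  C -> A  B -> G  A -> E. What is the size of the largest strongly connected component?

5

{A, B, E, F, G} are all mutually reachable — one SCC of size 5.
{C} is an SCC by itself.
{D} is an SCC by itself.
The largest has 5 vertices.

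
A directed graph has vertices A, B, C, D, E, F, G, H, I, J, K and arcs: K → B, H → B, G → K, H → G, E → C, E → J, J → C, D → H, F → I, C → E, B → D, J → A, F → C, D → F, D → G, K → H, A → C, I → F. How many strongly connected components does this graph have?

{B, D, G, H, K} are all mutually reachable — one SCC of size 5.
{A, C, E, J} are all mutually reachable — one SCC of size 4.
{F, I} are all mutually reachable — one SCC of size 2.
That gives 3 strongly connected components.

3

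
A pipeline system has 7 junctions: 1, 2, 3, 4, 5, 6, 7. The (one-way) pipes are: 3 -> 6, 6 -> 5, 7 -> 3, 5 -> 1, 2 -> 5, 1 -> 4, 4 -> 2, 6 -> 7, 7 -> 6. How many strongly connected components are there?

{1, 2, 4, 5} are all mutually reachable — one SCC of size 4.
{3, 6, 7} are all mutually reachable — one SCC of size 3.
That gives 2 strongly connected components.

2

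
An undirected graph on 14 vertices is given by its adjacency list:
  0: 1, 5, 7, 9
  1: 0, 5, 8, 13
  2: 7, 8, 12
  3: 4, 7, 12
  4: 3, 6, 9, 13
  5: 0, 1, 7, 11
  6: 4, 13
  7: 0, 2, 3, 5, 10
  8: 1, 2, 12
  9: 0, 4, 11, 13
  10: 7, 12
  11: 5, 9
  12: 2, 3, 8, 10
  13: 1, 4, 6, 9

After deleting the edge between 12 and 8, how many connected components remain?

12 and 8 are still connected via 12-2-8, so the component count stays at 1.

1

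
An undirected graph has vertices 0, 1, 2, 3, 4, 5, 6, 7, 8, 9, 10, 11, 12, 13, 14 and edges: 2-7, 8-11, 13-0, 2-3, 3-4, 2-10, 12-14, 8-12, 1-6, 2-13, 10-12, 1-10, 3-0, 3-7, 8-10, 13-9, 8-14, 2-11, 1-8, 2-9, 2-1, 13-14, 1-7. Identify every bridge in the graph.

The edges on the cycle 2-1-8-11-2 are not bridges since each lies on that cycle.
But removing 6-1 disconnects 6 from 1; removing 3-4 disconnects 3 from 4 — these are bridges.

1-6, 3-4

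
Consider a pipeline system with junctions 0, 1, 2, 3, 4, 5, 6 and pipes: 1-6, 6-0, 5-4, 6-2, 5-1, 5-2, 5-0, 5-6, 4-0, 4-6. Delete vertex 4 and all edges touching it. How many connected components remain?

With 4 gone, the remaining components are: {3}; {0, 1, 2, 5, 6}.
That is 2 components.

2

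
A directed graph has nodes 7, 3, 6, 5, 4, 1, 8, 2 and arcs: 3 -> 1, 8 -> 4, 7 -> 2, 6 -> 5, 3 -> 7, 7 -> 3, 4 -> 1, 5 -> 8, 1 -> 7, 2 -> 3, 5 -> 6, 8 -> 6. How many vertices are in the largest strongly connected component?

{1, 2, 3, 7} are all mutually reachable — one SCC of size 4.
{5, 6, 8} are all mutually reachable — one SCC of size 3.
{4} is an SCC by itself.
The largest has 4 vertices.

4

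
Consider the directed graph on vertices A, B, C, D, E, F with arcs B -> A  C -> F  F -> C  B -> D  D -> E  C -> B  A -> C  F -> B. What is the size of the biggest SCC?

{A, B, C, F} are all mutually reachable — one SCC of size 4.
{E} is an SCC by itself.
{D} is an SCC by itself.
The largest has 4 vertices.

4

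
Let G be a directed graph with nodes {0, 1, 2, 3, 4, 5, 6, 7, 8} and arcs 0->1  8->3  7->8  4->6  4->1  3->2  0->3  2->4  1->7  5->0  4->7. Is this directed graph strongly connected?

There is no directed path from 2 to 0, so the graph is not strongly connected.

No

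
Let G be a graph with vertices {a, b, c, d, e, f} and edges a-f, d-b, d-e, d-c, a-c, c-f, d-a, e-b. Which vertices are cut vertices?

d

Removing d increases the component count from 1 to 2, so d is a cut vertex.
By contrast removing b leaves 1 component; it is not a cut vertex. No other vertex is a cut vertex either.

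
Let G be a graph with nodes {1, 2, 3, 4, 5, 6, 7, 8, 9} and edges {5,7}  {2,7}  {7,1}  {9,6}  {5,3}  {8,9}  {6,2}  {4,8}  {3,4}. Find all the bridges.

The edges on the cycle 5-3-4-8-9-6-2-7-5 are not bridges since each lies on that cycle.
But removing 1–7 disconnects 1 from 7 — this is a bridge.

1-7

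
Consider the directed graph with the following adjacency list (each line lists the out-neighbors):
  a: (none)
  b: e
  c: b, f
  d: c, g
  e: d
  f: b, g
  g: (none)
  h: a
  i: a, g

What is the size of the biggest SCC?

{b, c, d, e, f} are all mutually reachable — one SCC of size 5.
{i} is an SCC by itself.
{h} is an SCC by itself.
{g} is an SCC by itself.
{a} is an SCC by itself.
The largest has 5 vertices.

5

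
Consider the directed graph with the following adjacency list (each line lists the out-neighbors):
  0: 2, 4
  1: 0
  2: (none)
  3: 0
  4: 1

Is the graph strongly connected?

No

There is no directed path from 1 to 3, so the graph is not strongly connected.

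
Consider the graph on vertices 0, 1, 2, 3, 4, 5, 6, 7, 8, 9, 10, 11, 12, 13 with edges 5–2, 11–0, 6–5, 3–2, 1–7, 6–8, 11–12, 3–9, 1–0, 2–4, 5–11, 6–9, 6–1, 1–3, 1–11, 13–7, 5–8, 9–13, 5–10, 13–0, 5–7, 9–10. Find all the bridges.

11-12, 2-4

The edges on the cycle 1-3-9-13-7-1 are not bridges since each lies on that cycle.
But removing 11–12 disconnects 11 from 12; removing 2–4 disconnects 2 from 4 — these are bridges.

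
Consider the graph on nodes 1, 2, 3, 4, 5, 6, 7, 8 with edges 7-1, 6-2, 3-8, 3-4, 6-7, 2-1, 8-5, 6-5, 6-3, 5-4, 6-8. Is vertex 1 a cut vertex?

No

Deleting 1 leaves 1 component (was 1) (its neighbors 2, 7 remain connected to each other), so 1 is not a cut vertex.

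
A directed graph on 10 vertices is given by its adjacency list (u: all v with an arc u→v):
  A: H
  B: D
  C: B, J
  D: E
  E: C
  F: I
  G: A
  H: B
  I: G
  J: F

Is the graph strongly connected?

Yes

From G we can reach every vertex (A, B, C, D, E, F, G, H, I, J), and every vertex can reach G (A, B, C, D, E, F, G, H, I, J). So the whole graph is one strongly connected component.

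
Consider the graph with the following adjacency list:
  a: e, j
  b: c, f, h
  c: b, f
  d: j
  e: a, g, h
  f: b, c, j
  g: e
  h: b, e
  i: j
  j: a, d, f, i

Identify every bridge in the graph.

d-j, e-g, i-j

The edges on the cycle b-f-j-a-e-h-b are not bridges since each lies on that cycle.
But removing e-g disconnects e from g; removing i-j disconnects i from j; removing j-d disconnects j from d — these are bridges.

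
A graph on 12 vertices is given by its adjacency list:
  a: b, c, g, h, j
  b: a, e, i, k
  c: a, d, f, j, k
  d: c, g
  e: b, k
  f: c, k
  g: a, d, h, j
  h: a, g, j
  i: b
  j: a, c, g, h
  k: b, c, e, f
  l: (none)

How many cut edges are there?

1

The edges on the cycle a-h-j-a are not bridges since each lies on that cycle.
But removing i-b disconnects i from b — this is a bridge.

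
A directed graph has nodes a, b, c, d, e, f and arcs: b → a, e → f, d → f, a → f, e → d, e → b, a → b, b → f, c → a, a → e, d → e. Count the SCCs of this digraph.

3

{a, b, d, e} are all mutually reachable — one SCC of size 4.
{c} is an SCC by itself.
{f} is an SCC by itself.
That gives 3 strongly connected components.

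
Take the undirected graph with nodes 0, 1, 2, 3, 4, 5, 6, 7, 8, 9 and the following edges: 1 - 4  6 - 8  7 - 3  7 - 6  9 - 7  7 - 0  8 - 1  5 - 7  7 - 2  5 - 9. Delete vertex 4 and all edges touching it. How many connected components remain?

1

With 4 gone, the remaining components are: {0, 1, 2, 3, 5, 6, 7, 8, 9}.
That is 1 component.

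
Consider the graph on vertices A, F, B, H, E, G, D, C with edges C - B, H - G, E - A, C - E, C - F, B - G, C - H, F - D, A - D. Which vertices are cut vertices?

C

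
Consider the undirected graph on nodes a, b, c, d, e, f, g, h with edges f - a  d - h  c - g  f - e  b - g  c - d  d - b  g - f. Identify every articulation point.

d, f, g

Removing d increases the component count from 1 to 2, so d is a cut vertex.
Removing f increases the component count from 1 to 3, so f is a cut vertex.
Removing g increases the component count from 1 to 2, so g is a cut vertex.
By contrast removing e leaves 1 component; it is not a cut vertex. No other vertex is a cut vertex either.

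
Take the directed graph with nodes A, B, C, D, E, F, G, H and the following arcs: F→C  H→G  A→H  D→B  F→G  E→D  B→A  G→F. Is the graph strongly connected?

There is no directed path from A to E, so the graph is not strongly connected.

No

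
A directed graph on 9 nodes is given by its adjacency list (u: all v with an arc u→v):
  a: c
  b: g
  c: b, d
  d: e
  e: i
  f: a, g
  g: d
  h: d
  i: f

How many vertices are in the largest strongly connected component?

{a, b, c, d, e, f, g, i} are all mutually reachable — one SCC of size 8.
{h} is an SCC by itself.
The largest has 8 vertices.

8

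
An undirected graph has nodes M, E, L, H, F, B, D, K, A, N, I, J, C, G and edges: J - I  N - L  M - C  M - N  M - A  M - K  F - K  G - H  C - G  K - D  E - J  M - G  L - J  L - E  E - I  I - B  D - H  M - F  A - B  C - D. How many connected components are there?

Starting from A we can reach A, B, C, D, E, F, G, H, I, J, K, L, M, N. That is one component of size 14.
Total: 1 component.

1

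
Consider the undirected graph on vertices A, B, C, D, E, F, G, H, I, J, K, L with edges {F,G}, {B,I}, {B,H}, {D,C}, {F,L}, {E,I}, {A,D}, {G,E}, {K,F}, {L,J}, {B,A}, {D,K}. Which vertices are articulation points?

B, D, F, L

Removing B increases the component count from 1 to 2, so B is a cut vertex.
Removing D increases the component count from 1 to 2, so D is a cut vertex.
Removing F increases the component count from 1 to 2, so F is a cut vertex.
Likewise L is a cut vertex.
By contrast removing J leaves 1 component; it is not a cut vertex. No other vertex is a cut vertex either.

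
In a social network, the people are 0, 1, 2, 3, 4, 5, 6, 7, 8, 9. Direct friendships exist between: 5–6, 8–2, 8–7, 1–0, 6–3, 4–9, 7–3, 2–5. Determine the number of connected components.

3

Starting from 0 we can reach 0, 1. That is one component of size 2.
Starting from 4 we can reach 4, 9. That is one component of size 2.
Starting from 2 we can reach 2, 3, 5, 6, 7, 8. That is one component of size 6.
Total: 3 components.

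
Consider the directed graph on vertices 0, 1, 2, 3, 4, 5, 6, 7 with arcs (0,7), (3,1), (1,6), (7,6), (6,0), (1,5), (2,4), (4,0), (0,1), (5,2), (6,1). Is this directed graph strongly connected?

No

There is no directed path from 1 to 3, so the graph is not strongly connected.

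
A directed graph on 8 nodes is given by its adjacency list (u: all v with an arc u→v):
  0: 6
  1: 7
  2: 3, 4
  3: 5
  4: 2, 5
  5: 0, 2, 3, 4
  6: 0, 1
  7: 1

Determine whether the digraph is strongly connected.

There is no directed path from 6 to 2, so the graph is not strongly connected.

No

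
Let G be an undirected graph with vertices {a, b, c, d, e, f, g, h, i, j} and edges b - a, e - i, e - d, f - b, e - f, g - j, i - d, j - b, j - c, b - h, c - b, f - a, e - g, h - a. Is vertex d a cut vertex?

No

Deleting d leaves 1 component (was 1) (its neighbors e, i remain connected to each other), so d is not a cut vertex.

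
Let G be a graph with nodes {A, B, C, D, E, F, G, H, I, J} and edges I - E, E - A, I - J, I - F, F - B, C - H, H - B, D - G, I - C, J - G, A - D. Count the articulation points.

Removing I increases the component count from 1 to 2, so I is a cut vertex.
By contrast removing G leaves 1 component; it is not a cut vertex. No other vertex is a cut vertex either.

1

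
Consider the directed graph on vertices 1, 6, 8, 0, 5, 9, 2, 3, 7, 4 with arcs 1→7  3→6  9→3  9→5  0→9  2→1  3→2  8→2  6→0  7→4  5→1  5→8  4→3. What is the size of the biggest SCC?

10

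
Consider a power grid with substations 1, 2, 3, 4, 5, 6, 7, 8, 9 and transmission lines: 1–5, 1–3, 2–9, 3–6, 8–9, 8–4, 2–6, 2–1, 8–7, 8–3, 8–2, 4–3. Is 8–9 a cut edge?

No

After removing 8–9, the path 8-2-9 still connects them, so the edge is not a bridge.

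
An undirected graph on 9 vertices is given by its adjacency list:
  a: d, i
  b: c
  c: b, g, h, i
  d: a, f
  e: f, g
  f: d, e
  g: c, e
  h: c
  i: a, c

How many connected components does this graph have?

1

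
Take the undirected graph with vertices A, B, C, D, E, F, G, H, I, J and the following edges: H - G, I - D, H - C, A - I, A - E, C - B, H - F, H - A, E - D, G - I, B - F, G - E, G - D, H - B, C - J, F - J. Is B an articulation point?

Deleting B leaves 1 component (was 1) (its neighbors C, F, H remain connected to each other), so B is not a cut vertex.

No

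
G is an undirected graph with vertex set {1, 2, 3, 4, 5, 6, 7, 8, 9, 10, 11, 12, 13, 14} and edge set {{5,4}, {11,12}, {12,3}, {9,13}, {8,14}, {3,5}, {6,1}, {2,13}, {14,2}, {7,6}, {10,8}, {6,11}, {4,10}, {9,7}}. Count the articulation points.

1

Removing 6 increases the component count from 1 to 2, so 6 is a cut vertex.
By contrast removing 4 leaves 1 component; it is not a cut vertex. No other vertex is a cut vertex either.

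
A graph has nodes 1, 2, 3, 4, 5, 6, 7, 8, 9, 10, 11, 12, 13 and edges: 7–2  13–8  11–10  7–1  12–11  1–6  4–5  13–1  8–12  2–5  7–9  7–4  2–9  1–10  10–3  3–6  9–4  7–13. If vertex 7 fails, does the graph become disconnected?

Yes

Deleting 7 raises the number of components from 1 to 2, so 7 is a cut vertex.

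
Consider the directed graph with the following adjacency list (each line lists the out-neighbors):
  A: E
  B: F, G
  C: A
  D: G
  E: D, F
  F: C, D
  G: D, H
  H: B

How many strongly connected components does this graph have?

1

{A, B, C, D, E, F, G, H} are all mutually reachable — one SCC of size 8.
That gives 1 strongly connected component.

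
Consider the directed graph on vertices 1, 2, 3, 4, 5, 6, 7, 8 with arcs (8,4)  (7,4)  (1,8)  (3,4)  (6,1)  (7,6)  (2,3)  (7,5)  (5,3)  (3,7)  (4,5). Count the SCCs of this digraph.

2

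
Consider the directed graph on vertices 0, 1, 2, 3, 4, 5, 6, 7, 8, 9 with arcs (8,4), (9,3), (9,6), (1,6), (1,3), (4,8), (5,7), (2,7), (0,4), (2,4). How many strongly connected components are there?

9

{4, 8} are all mutually reachable — one SCC of size 2.
{3} is an SCC by itself.
{2} is an SCC by itself.
{5} is an SCC by itself.
{1} is an SCC by itself.
(and 4 more singleton SCCs)
That gives 9 strongly connected components.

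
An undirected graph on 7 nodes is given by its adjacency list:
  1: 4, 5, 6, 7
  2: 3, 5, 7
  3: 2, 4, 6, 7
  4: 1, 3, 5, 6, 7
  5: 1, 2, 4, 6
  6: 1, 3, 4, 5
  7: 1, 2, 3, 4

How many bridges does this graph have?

The edges on the cycle 2-3-4-7-2 are not bridges since each lies on that cycle.
Every edge lies on some cycle, so there are no bridges.

0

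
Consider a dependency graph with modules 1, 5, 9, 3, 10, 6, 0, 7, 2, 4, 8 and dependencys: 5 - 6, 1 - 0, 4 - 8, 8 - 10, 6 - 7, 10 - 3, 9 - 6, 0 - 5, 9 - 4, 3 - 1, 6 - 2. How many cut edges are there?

2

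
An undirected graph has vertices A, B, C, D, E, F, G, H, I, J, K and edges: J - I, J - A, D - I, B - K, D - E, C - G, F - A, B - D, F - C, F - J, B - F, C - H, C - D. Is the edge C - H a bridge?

Yes

Removing C - H leaves no path between C and H: the component count goes from 1 to 2. So it is a bridge.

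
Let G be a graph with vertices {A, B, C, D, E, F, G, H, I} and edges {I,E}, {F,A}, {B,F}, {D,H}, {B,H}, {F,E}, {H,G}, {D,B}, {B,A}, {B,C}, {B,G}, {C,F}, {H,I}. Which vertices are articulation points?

none

Removing B, for instance, still leaves 1 component. No single vertex removal increases the component count — the graph has no articulation points.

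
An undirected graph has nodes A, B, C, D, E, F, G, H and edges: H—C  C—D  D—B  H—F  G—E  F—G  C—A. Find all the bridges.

A-C, B-D, C-D, C-H, E-G, F-G, F-H

removing D—C disconnects D from C; removing H—C disconnects H from C; removing F—G disconnects F from G; removing D—B disconnects D from B — these are bridges.
In total 7 edges are bridges.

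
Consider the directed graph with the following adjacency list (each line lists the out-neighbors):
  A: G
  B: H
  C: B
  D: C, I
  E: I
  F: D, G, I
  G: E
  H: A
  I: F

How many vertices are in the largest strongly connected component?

{A, B, C, D, E, F, G, H, I} are all mutually reachable — one SCC of size 9.
The largest has 9 vertices.

9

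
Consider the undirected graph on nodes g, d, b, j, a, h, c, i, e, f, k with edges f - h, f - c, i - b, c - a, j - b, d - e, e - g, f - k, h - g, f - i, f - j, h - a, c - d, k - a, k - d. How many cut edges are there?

0

The edges on the cycle f-c-d-e-g-h-f are not bridges since each lies on that cycle.
Every edge lies on some cycle, so there are no bridges.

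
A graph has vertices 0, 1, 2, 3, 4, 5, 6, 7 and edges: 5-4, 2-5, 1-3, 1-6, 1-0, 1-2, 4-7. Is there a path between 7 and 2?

Yes

From 7 we can reach 0, 1, 2, 3, 4, 5, 6, 7, which includes 2.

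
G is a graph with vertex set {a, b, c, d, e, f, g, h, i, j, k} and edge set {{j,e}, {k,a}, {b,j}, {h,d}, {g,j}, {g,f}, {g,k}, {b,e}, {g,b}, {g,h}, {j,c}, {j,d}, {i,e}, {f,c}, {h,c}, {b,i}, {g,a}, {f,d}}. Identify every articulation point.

Removing g increases the component count from 1 to 2, so g is a cut vertex.
By contrast removing d leaves 1 component; it is not a cut vertex. No other vertex is a cut vertex either.

g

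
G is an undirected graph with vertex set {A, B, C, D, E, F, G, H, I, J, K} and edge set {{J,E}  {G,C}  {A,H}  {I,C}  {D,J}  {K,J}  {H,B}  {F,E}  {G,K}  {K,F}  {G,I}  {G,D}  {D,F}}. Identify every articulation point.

G, H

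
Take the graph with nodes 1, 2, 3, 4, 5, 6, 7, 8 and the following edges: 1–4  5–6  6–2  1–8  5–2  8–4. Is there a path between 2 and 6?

From 2 we can reach 2, 5, 6, which includes 6.

Yes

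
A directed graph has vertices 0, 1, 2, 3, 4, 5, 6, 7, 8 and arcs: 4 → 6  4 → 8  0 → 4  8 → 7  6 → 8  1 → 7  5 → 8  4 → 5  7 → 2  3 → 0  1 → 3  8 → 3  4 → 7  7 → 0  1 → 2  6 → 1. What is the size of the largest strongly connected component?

{0, 1, 3, 4, 5, 6, 7, 8} are all mutually reachable — one SCC of size 8.
{2} is an SCC by itself.
The largest has 8 vertices.

8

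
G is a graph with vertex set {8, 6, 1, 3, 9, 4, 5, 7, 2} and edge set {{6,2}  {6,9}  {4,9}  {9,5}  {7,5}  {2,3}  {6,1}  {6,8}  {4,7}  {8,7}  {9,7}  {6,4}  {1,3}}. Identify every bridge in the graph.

none

The edges on the cycle 6-2-3-1-6 are not bridges since each lies on that cycle.
Every edge lies on some cycle, so there are no bridges.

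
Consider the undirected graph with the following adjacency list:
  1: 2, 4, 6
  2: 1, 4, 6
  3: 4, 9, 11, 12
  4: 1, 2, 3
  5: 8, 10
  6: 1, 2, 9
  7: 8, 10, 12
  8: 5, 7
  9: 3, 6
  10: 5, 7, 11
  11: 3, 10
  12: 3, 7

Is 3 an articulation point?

Deleting 3 raises the number of components from 1 to 2, so 3 is a cut vertex.

Yes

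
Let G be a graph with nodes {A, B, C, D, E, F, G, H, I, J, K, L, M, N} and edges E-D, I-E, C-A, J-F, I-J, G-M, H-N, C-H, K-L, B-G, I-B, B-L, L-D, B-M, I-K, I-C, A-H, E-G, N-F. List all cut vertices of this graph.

Removing I increases the component count from 1 to 2, so I is a cut vertex.
By contrast removing E leaves 1 component; it is not a cut vertex. No other vertex is a cut vertex either.

I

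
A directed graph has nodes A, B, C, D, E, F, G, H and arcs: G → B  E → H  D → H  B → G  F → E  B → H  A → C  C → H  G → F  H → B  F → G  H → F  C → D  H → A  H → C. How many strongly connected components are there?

{A, B, C, D, E, F, G, H} are all mutually reachable — one SCC of size 8.
That gives 1 strongly connected component.

1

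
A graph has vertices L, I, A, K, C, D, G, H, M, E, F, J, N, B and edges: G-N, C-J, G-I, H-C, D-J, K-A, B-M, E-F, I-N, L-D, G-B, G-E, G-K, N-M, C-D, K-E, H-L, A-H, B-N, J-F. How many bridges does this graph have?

The edges on the cycle H-L-D-C-H are not bridges since each lies on that cycle.
Every edge lies on some cycle, so there are no bridges.

0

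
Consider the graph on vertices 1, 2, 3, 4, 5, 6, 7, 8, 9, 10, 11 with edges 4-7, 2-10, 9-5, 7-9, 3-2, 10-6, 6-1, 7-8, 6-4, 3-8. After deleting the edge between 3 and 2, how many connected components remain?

3 and 2 are still connected via 3-8-7-4-6-10-2, so the component count stays at 2.

2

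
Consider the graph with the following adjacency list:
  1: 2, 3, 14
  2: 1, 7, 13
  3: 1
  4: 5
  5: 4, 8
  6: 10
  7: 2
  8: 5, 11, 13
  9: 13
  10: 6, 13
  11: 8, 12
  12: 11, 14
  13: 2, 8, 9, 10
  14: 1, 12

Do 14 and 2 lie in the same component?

From 14 we can reach 1, 2, 3, 4, 5, 6, 7, 8, 9, 10, 11, 12, 13, 14, which includes 2.

Yes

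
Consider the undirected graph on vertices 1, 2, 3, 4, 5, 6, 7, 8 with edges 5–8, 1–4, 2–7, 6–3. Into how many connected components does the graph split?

4

Starting from 3 we can reach 3, 6. That is one component of size 2.
Starting from 1 we can reach 1, 4. That is one component of size 2.
Starting from 5 we can reach 5, 8. That is one component of size 2.
Starting from 2 we can reach 2, 7. That is one component of size 2.
Total: 4 components.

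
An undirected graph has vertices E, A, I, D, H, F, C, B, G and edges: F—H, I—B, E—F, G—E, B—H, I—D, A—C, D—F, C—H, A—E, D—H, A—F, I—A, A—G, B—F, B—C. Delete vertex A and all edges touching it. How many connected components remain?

1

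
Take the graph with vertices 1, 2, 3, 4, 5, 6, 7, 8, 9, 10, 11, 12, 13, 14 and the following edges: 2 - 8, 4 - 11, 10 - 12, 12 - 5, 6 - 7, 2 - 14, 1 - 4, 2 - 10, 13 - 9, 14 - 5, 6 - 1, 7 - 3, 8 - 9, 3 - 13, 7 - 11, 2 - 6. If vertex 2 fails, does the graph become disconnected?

Deleting 2 raises the number of components from 1 to 2, so 2 is a cut vertex.

Yes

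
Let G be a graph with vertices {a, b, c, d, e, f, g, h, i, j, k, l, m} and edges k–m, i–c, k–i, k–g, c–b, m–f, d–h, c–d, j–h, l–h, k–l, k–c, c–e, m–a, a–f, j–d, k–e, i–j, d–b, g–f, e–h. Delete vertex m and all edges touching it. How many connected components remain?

With m gone, the remaining components are: {a, b, c, d, e, f, g, h, i, j, k, l}.
That is 1 component.

1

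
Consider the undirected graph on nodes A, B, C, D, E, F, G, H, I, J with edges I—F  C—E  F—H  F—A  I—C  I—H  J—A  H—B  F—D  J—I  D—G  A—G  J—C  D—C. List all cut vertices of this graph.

Removing C increases the component count from 1 to 2, so C is a cut vertex.
Removing H increases the component count from 1 to 2, so H is a cut vertex.
By contrast removing E leaves 1 component; it is not a cut vertex. No other vertex is a cut vertex either.

C, H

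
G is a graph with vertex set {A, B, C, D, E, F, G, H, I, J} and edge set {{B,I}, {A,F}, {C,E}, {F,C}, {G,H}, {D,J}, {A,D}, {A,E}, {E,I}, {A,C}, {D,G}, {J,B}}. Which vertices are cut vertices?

Removing D increases the component count from 1 to 2, so D is a cut vertex.
Removing G increases the component count from 1 to 2, so G is a cut vertex.
By contrast removing E leaves 1 component; it is not a cut vertex. No other vertex is a cut vertex either.

D, G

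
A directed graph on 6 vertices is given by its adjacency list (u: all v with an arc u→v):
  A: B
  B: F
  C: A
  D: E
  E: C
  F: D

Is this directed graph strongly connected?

From E we can reach every vertex (A, B, C, D, E, F), and every vertex can reach E (A, B, C, D, E, F). So the whole graph is one strongly connected component.

Yes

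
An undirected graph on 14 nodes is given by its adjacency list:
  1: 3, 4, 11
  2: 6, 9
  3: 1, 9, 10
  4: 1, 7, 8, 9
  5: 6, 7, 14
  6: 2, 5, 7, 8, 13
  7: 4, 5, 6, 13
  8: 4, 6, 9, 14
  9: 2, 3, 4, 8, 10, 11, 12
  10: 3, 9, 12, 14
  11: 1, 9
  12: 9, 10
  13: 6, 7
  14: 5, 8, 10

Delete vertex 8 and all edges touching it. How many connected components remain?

With 8 gone, the remaining components are: {1, 2, 3, 4, 5, 6, 7, 9, 10, 11, 12, 13, 14}.
That is 1 component.

1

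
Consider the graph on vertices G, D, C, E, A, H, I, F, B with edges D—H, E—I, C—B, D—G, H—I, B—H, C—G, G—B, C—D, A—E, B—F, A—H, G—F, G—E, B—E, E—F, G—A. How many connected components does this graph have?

1

Starting from A we can reach A, B, C, D, E, F, G, H, I. That is one component of size 9.
Total: 1 component.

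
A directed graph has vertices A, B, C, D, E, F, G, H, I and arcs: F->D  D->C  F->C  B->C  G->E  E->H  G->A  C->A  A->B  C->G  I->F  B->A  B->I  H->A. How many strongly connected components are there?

1

{A, B, C, D, E, F, G, H, I} are all mutually reachable — one SCC of size 9.
That gives 1 strongly connected component.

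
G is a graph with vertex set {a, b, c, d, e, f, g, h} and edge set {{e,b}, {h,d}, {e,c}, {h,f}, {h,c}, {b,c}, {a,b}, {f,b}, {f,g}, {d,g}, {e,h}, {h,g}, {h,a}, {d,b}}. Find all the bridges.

The edges on the cycle h-d-b-a-h are not bridges since each lies on that cycle.
Every edge lies on some cycle, so there are no bridges.

none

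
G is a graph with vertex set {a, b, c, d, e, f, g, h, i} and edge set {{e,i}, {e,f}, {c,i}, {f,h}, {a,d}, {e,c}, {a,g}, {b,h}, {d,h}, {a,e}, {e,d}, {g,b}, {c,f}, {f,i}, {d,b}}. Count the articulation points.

0

Removing g, for instance, still leaves 1 component. No single vertex removal increases the component count — the graph has no articulation points.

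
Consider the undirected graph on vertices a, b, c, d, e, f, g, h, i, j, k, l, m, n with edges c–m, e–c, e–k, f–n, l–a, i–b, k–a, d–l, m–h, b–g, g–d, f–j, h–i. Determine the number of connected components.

Starting from f we can reach f, j, n. That is one component of size 3.
Starting from a we can reach a, b, c, d, e, g, h, i, k, l, m. That is one component of size 11.
Total: 2 components.

2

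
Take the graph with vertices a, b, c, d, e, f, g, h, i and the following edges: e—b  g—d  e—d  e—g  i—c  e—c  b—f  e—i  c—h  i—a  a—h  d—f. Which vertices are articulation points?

e

Removing e increases the component count from 1 to 2, so e is a cut vertex.
By contrast removing i leaves 1 component; it is not a cut vertex. No other vertex is a cut vertex either.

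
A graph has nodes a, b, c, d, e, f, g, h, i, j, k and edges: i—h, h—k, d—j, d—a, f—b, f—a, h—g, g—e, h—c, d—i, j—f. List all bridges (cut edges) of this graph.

b-f, c-h, d-i, e-g, g-h, h-i, h-k

The edges on the cycle d-j-f-a-d are not bridges since each lies on that cycle.
But removing k—h disconnects k from h; removing e—g disconnects e from g; removing h—g disconnects h from g; removing d—i disconnects d from i — these are bridges.
In total 7 edges are bridges.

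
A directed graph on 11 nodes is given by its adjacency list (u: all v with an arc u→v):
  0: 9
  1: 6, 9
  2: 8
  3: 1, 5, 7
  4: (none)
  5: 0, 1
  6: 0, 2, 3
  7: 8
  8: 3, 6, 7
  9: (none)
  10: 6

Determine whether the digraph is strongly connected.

No

There is no directed path from 7 to 10, so the graph is not strongly connected.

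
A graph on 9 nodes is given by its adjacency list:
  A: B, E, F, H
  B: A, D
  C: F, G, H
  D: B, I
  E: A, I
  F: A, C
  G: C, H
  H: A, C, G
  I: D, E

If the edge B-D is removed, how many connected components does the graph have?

B and D are still connected via B-A-E-I-D, so the component count stays at 1.

1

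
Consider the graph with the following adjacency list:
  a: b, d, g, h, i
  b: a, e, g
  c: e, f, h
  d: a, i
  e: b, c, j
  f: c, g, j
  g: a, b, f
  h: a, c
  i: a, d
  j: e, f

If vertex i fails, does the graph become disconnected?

No

Deleting i leaves 1 component (was 1) (its neighbors a, d remain connected to each other), so i is not a cut vertex.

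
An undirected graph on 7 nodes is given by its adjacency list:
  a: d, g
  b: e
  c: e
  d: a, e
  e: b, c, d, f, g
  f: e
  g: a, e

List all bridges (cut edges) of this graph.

b-e, c-e, e-f

The edges on the cycle e-d-a-g-e are not bridges since each lies on that cycle.
But removing e-f disconnects e from f; removing e-c disconnects e from c; removing e-b disconnects e from b — these are bridges.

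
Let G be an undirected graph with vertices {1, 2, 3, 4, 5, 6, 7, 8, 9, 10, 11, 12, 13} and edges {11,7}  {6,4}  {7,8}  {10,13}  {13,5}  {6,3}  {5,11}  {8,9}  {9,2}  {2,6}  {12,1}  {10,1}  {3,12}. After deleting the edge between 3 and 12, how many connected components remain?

3 and 12 are still connected via 3-6-2-9-8-7-11-5-13-10-1-12, so the component count stays at 1.

1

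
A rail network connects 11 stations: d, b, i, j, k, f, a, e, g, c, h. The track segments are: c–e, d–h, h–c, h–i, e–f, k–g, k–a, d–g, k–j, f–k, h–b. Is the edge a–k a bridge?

Removing a–k leaves no path between a and k: the component count goes from 1 to 2. So it is a bridge.

Yes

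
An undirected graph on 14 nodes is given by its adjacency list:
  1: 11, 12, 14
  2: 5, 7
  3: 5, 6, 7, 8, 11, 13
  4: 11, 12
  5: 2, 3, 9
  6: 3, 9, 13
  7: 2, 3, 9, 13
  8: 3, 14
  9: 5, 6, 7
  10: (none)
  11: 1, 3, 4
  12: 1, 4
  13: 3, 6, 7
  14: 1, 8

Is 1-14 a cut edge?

No

After removing 1-14, the path 1-11-3-8-14 still connects them, so the edge is not a bridge.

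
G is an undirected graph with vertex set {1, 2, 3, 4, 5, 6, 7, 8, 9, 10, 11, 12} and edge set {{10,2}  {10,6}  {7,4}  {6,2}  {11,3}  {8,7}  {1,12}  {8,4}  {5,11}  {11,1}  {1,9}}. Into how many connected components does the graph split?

Starting from 2 we can reach 2, 6, 10. That is one component of size 3.
Starting from 4 we can reach 4, 7, 8. That is one component of size 3.
Starting from 1 we can reach 1, 3, 5, 9, 11, 12. That is one component of size 6.
Total: 3 components.

3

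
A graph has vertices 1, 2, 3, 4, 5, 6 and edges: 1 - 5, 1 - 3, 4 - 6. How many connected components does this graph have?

3

2 is isolated — a component by itself.
Starting from 4 we can reach 4, 6. That is one component of size 2.
Starting from 1 we can reach 1, 3, 5. That is one component of size 3.
Total: 3 components.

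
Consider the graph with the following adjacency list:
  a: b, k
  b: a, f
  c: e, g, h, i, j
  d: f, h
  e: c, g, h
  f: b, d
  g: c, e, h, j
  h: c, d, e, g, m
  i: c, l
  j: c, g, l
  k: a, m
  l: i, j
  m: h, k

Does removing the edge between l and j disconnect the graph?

No

After removing l-j, the path l-i-c-j still connects them, so the edge is not a bridge.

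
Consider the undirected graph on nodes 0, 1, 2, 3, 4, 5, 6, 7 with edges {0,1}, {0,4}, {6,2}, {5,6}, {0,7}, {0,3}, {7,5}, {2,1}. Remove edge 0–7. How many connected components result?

1

0 and 7 are still connected via 0-1-2-6-5-7, so the component count stays at 1.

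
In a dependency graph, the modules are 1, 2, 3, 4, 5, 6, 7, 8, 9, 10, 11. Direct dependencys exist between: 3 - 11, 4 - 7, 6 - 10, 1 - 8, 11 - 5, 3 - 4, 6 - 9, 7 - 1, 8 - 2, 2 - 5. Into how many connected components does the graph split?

2

Starting from 6 we can reach 6, 9, 10. That is one component of size 3.
Starting from 1 we can reach 1, 2, 3, 4, 5, 7, 8, 11. That is one component of size 8.
Total: 2 components.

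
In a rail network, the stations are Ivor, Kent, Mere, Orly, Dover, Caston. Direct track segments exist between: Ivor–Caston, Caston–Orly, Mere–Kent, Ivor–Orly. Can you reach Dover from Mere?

The component containing Mere is {Kent, Mere}, and Dover is not in it.

No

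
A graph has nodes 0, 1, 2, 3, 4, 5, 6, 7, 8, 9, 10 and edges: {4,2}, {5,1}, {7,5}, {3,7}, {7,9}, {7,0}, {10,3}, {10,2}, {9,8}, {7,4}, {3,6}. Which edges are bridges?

0-7, 1-5, 3-6, 5-7, 7-9, 8-9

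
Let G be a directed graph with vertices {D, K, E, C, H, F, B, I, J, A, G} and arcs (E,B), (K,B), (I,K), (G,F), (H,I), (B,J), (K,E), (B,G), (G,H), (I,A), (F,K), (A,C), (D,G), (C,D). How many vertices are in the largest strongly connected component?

10

{A, B, C, D, E, F, G, H, I, K} are all mutually reachable — one SCC of size 10.
{J} is an SCC by itself.
The largest has 10 vertices.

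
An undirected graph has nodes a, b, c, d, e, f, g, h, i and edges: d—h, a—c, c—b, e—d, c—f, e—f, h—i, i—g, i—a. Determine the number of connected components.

1

Starting from a we can reach a, b, c, d, e, f, g, h, i. That is one component of size 9.
Total: 1 component.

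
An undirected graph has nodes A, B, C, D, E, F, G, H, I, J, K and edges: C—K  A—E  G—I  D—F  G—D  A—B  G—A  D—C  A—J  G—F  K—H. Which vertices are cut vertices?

A, C, D, G, K

Removing A increases the component count from 1 to 4, so A is a cut vertex.
Removing C increases the component count from 1 to 2, so C is a cut vertex.
Removing D increases the component count from 1 to 2, so D is a cut vertex.
Likewise G, K are cut vertices.
By contrast removing E leaves 1 component; it is not a cut vertex. No other vertex is a cut vertex either.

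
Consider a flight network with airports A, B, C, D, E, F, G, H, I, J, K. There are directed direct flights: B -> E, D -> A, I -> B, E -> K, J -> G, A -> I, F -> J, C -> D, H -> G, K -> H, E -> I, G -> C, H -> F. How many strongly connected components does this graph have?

1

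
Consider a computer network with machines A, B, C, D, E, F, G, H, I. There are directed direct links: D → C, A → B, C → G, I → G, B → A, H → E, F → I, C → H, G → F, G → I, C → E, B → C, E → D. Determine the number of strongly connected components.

{C, D, E, H} are all mutually reachable — one SCC of size 4.
{F, G, I} are all mutually reachable — one SCC of size 3.
{A, B} are all mutually reachable — one SCC of size 2.
That gives 3 strongly connected components.

3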